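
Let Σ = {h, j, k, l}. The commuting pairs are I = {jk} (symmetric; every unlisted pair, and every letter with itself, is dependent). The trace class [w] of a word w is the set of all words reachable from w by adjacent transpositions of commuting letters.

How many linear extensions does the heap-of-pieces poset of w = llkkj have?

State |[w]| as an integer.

3

piece 0:l — minimal
piece 1:l rests on {0:l}
piece 2:k rests on {1:l}
piece 3:k rests on {2:k}
piece 4:j rests on {1:l}
minimal pieces: {0:l}
ways to finish when only these pieces remain (= sum over removing one remaining piece with nothing left below it):
  1 left: {3}→1  {4}→1
  2 left: {2,3}→1  {3,4}→2
  3 left: {2,3,4}→3
  placing 0:l first → 3 extensions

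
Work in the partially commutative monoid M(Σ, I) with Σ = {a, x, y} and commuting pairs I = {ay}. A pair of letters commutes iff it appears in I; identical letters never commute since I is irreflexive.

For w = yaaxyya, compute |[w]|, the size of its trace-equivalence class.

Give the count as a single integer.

0(y) covers ∅
1(a) covers ∅
2(a) covers 1:a
3(x) covers 0:y, 2:a
4(y) covers 3:x
5(y) covers 4:y
6(a) covers 3:x
floor of heap: 0:y, 1:a
completions by unplaced set U, small U first (add the entries for U minus each lowest piece of U):
  |U|=1: {5}:1  {6}:1
  |U|=2: {4,5}:1  {5,6}:2
  |U|=3: {4,5,6}:3
  |U|=4: {3,4,5,6}:3
  |U|=5: {0,3,4,5,6}:3  {2,3,4,5,6}:3
  start at 0(y): 3
  start at 1(a): 6
sum over floor = 9

9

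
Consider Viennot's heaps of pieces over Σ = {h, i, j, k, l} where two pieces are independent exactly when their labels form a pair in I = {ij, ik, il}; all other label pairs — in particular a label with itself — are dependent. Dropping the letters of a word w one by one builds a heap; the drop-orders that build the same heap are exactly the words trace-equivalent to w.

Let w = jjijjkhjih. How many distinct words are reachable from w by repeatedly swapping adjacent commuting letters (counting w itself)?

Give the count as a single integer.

piece 0:j — minimal
piece 1:j rests on {0:j}
piece 2:i — minimal
piece 3:j rests on {1:j}
piece 4:j rests on {3:j}
piece 5:k rests on {4:j}
piece 6:h rests on {2:i, 5:k}
piece 7:j rests on {6:h}
piece 8:i rests on {6:h}
piece 9:h rests on {7:j, 8:i}
minimal pieces: {0:j, 2:i}
ways to finish when only these pieces remain (= sum over removing one remaining piece with nothing left below it):
  1 left: {9}→1
  2 left: {7,9}→1  {8,9}→1
  3 left: {7,8,9}→2
  4 left: {6,7,8,9}→2
  5 left: {2,6,7,8,9}→2  {5,6,7,8,9}→2
  6 left: {2,5,6,7,8,9}→4  {4,5,6,7,8,9}→2
  7 left: {2,4,5,6,7,8,9}→6  {3,4,5,6,7,8,9}→2
  8 left: {1,3,4,5,6,7,8,9}→2  {2,3,4,5,6,7,8,9}→8
  placing 0:j first → 10 extensions
  placing 2:i first → 2 extensions
total linear extensions = 12

12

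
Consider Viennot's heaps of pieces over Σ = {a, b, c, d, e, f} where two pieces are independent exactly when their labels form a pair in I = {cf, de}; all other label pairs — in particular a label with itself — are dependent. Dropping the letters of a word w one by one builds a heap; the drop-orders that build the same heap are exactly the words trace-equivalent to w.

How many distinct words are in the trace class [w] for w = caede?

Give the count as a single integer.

3

0(c) covers ∅
1(a) covers 0:c
2(e) covers 1:a
3(d) covers 1:a
4(e) covers 2:e
floor of heap: 0:c
completions by unplaced set U, small U first (add the entries for U minus each lowest piece of U):
  |U|=1: {3}:1  {4}:1
  |U|=2: {2,4}:1  {3,4}:2
  |U|=3: {2,3,4}:3
  start at 0(c): 3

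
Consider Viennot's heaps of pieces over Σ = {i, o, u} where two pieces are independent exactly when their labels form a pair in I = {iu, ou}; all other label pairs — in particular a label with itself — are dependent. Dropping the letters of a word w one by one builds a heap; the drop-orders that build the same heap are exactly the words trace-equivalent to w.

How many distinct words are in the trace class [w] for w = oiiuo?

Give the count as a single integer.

5

drop 0:o onto floor
drop 1:i onto {0:o}
drop 2:i onto {1:i}
drop 3:u onto floor
drop 4:o onto {2:i}
ground layer = {0:o, 3:u}
drop-orders for the pieces not yet dropped (sum over which currently-grounded one goes next):
  1 to go: {3} 1  {4} 1
  2 to go: {2,4} 1  {3,4} 2
  3 to go: {1,2,4} 1  {2,3,4} 3
  if 0:o drops first: 4 orders
  if 3:u drops first: 1 orders
heap linearizations: 5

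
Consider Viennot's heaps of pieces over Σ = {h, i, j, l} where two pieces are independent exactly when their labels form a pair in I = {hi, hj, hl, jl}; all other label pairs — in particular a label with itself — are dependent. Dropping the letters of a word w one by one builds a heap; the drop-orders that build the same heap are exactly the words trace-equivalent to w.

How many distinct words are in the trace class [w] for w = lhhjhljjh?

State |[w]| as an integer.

1260

0(l) covers ∅
1(h) covers ∅
2(h) covers 1:h
3(j) covers ∅
4(h) covers 2:h
5(l) covers 0:l
6(j) covers 3:j
7(j) covers 6:j
8(h) covers 4:h
floor of heap: 0:l, 1:h, 3:j
completions by unplaced set U, small U first (add the entries for U minus each lowest piece of U):
  |U|=1: {5}:1  {7}:1  {8}:1
  |U|=2: {0,5}:1  {4,8}:1  {5,7}:2  {5,8}:2  {6,7}:1  {7,8}:2
  |U|=3: {0,5,7}:3  {0,5,8}:3  {2,4,8}:1  {3,6,7}:1  {4,5,8}:3  {4,7,8}:3  {5,6,7}:3  {5,7,8}:6  {6,7,8}:3
  |U|=4: {0,4,5,8}:6  {0,5,6,7}:6  {0,5,7,8}:12  {1,2,4,8}:1  {2,4,5,8}:4  {2,4,7,8}:4  {3,5,6,7}:4  {3,6,7,8}:4  {4,5,7,8}:12  {4,6,7,8}:6  {5,6,7,8}:12
  |U|=5: {0,2,4,5,8}:10  {0,3,5,6,7}:10  {0,4,5,7,8}:30  {0,5,6,7,8}:30  {1,2,4,5,8}:5  {1,2,4,7,8}:5  {2,4,5,7,8}:20  {2,4,6,7,8}:10  {3,4,6,7,8}:10  {3,5,6,7,8}:20  {4,5,6,7,8}:30
  |U|=6: {0,1,2,4,5,8}:15  {0,2,4,5,7,8}:60  {0,3,5,6,7,8}:60  {0,4,5,6,7,8}:90  {1,2,4,5,7,8}:30  {1,2,4,6,7,8}:15  {2,3,4,6,7,8}:20  {2,4,5,6,7,8}:60  {3,4,5,6,7,8}:60
  |U|=7: {0,1,2,4,5,7,8}:105  {0,2,4,5,6,7,8}:210  {0,3,4,5,6,7,8}:210  {1,2,3,4,6,7,8}:35  {1,2,4,5,6,7,8}:105  {2,3,4,5,6,7,8}:140
  start at 0(l): 280
  start at 1(h): 560
  start at 3(j): 420
sum over floor = 1260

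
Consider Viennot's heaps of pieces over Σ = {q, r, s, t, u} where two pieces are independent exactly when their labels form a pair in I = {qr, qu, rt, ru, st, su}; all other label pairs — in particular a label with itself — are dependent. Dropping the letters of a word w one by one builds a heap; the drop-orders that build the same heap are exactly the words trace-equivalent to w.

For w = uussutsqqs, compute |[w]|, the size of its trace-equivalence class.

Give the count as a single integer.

35

#0=u has no predecessor
#1=u depends on [0:u]
#2=s has no predecessor
#3=s depends on [2:s]
#4=u depends on [1:u]
#5=t depends on [4:u]
#6=s depends on [3:s]
#7=q depends on [5:t, 6:s]
#8=q depends on [7:q]
#9=s depends on [8:q]
sources: [0:u, 2:s]
N(rest) = Σ N(rest − s) over sources s of rest; N(one piece) = 1:
  size 1 → [9]=1
  size 2 → [8,9]=1
  size 3 → [7,8,9]=1
  size 4 → [5,7,8,9]=1  [6,7,8,9]=1
  size 5 → [3,6,7,8,9]=1  [4,5,7,8,9]=1  [5,6,7,8,9]=2
  size 6 → [1,4,5,7,8,9]=1  [2,3,6,7,8,9]=1  [3,5,6,7,8,9]=3  [4,5,6,7,8,9]=3
  size 7 → [0,1,4,5,7,8,9]=1  [1,4,5,6,7,8,9]=4  [2,3,5,6,7,8,9]=4  [3,4,5,6,7,8,9]=6
  size 8 → [0,1,4,5,6,7,8,9]=5  [1,3,4,5,6,7,8,9]=10  [2,3,4,5,6,7,8,9]=10
  first=0(u) contributes 20
  first=2(s) contributes 15
|[w]| = 35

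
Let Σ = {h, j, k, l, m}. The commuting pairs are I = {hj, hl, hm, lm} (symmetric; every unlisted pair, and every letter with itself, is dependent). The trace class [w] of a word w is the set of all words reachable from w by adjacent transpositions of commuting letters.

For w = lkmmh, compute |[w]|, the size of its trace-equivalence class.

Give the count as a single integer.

drop 0:l onto floor
drop 1:k onto {0:l}
drop 2:m onto {1:k}
drop 3:m onto {2:m}
drop 4:h onto {1:k}
ground layer = {0:l}
drop-orders for the pieces not yet dropped (sum over which currently-grounded one goes next):
  1 to go: {3} 1  {4} 1
  2 to go: {2,3} 1  {3,4} 2
  3 to go: {2,3,4} 3
  if 0:l drops first: 3 orders

3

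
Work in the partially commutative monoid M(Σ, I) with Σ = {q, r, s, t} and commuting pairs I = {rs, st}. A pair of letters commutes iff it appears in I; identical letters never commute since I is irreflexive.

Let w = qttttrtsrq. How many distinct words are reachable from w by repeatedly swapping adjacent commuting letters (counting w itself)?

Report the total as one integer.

8

#0=q has no predecessor
#1=t depends on [0:q]
#2=t depends on [1:t]
#3=t depends on [2:t]
#4=t depends on [3:t]
#5=r depends on [4:t]
#6=t depends on [5:r]
#7=s depends on [0:q]
#8=r depends on [6:t]
#9=q depends on [7:s, 8:r]
sources: [0:q]
N(rest) = Σ N(rest − s) over sources s of rest; N(one piece) = 1:
  size 1 → [9]=1
  size 2 → [7,9]=1  [8,9]=1
  size 3 → [6,8,9]=1  [7,8,9]=2
  size 4 → [5,6,8,9]=1  [6,7,8,9]=3
  size 5 → [4,5,6,8,9]=1  [5,6,7,8,9]=4
  size 6 → [3,4,5,6,8,9]=1  [4,5,6,7,8,9]=5
  size 7 → [2,3,4,5,6,8,9]=1  [3,4,5,6,7,8,9]=6
  size 8 → [1,2,3,4,5,6,8,9]=1  [2,3,4,5,6,7,8,9]=7
  first=0(q) contributes 8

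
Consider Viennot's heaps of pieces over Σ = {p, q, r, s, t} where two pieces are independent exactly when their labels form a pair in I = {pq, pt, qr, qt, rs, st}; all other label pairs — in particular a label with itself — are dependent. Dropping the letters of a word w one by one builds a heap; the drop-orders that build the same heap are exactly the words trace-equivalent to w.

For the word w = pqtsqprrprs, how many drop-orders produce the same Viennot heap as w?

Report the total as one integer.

#0=p has no predecessor
#1=q has no predecessor
#2=t has no predecessor
#3=s depends on [0:p, 1:q]
#4=q depends on [3:s]
#5=p depends on [3:s]
#6=r depends on [2:t, 5:p]
#7=r depends on [6:r]
#8=p depends on [7:r]
#9=r depends on [8:p]
#10=s depends on [4:q, 8:p]
sources: [0:p, 1:q, 2:t]
N(rest) = Σ N(rest − s) over sources s of rest; N(one piece) = 1:
  size 1 → [9]=1  [10]=1
  size 2 → [4,10]=1  [9,10]=2
  size 3 → [4,9,10]=3  [8,9,10]=2
  size 4 → [4,8,9,10]=5  [7,8,9,10]=2
  size 5 → [4,7,8,9,10]=7  [6,7,8,9,10]=2
  size 6 → [2,6,7,8,9,10]=2  [4,6,7,8,9,10]=9  [5,6,7,8,9,10]=2
  size 7 → [2,4,6,7,8,9,10]=11  [2,5,6,7,8,9,10]=4  [4,5,6,7,8,9,10]=11
  size 8 → [2,4,5,6,7,8,9,10]=26  [3,4,5,6,7,8,9,10]=11
  size 9 → [0,3,4,5,6,7,8,9,10]=11  [1,3,4,5,6,7,8,9,10]=11  [2,3,4,5,6,7,8,9,10]=37
  first=0(p) contributes 48
  first=1(q) contributes 48
  first=2(t) contributes 22
|[w]| = 118

118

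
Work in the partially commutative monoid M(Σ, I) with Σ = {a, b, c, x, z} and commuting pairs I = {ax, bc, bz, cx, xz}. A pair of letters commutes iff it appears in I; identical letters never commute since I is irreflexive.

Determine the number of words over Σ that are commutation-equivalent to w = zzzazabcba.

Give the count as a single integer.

#0=z has no predecessor
#1=z depends on [0:z]
#2=z depends on [1:z]
#3=a depends on [2:z]
#4=z depends on [3:a]
#5=a depends on [4:z]
#6=b depends on [5:a]
#7=c depends on [5:a]
#8=b depends on [6:b]
#9=a depends on [7:c, 8:b]
sources: [0:z]
N(rest) = Σ N(rest − s) over sources s of rest; N(one piece) = 1:
  size 1 → [9]=1
  size 2 → [7,9]=1  [8,9]=1
  size 3 → [6,8,9]=1  [7,8,9]=2
  size 4 → [6,7,8,9]=3
  size 5 → [5,6,7,8,9]=3
  size 6 → [4,5,6,7,8,9]=3
  size 7 → [3,4,5,6,7,8,9]=3
  size 8 → [2,3,4,5,6,7,8,9]=3
  first=0(z) contributes 3

3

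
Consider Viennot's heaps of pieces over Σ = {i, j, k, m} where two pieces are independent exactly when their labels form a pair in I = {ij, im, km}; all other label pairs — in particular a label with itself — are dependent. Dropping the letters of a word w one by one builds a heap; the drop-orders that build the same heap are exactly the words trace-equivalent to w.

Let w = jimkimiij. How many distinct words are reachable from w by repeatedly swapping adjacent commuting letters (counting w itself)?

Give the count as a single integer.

#0=j has no predecessor
#1=i has no predecessor
#2=m depends on [0:j]
#3=k depends on [0:j, 1:i]
#4=i depends on [3:k]
#5=m depends on [2:m]
#6=i depends on [4:i]
#7=i depends on [6:i]
#8=j depends on [3:k, 5:m]
sources: [0:j, 1:i]
N(rest) = Σ N(rest − s) over sources s of rest; N(one piece) = 1:
  size 1 → [7]=1  [8]=1
  size 2 → [5,8]=1  [6,7]=1  [7,8]=2
  size 3 → [2,5,8]=1  [4,6,7]=1  [5,7,8]=3  [6,7,8]=3
  size 4 → [2,5,7,8]=4  [4,6,7,8]=4  [5,6,7,8]=6
  size 5 → [2,5,6,7,8]=10  [3,4,6,7,8]=4  [4,5,6,7,8]=10
  size 6 → [1,3,4,6,7,8]=4  [2,4,5,6,7,8]=20  [3,4,5,6,7,8]=14
  size 7 → [1,3,4,5,6,7,8]=18  [2,3,4,5,6,7,8]=34
  first=0(j) contributes 52
  first=1(i) contributes 34
|[w]| = 86

86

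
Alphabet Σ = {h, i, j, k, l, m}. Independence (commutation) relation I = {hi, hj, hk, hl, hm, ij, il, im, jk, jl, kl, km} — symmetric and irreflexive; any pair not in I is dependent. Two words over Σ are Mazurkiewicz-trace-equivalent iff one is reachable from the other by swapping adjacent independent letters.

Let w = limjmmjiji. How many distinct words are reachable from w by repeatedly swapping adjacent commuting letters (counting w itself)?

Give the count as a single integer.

120

0(l) covers ∅
1(i) covers ∅
2(m) covers 0:l
3(j) covers 2:m
4(m) covers 3:j
5(m) covers 4:m
6(j) covers 5:m
7(i) covers 1:i
8(j) covers 6:j
9(i) covers 7:i
floor of heap: 0:l, 1:i
completions by unplaced set U, small U first (add the entries for U minus each lowest piece of U):
  |U|=1: {8}:1  {9}:1
  |U|=2: {6,8}:1  {7,9}:1  {8,9}:2
  |U|=3: {1,7,9}:1  {5,6,8}:1  {6,8,9}:3  {7,8,9}:3
  |U|=4: {1,7,8,9}:4  {4,5,6,8}:1  {5,6,8,9}:4  {6,7,8,9}:6
  |U|=5: {1,6,7,8,9}:10  {3,4,5,6,8}:1  {4,5,6,8,9}:5  {5,6,7,8,9}:10
  |U|=6: {1,5,6,7,8,9}:20  {2,3,4,5,6,8}:1  {3,4,5,6,8,9}:6  {4,5,6,7,8,9}:15
  |U|=7: {0,2,3,4,5,6,8}:1  {1,4,5,6,7,8,9}:35  {2,3,4,5,6,8,9}:7  {3,4,5,6,7,8,9}:21
  |U|=8: {0,2,3,4,5,6,8,9}:8  {1,3,4,5,6,7,8,9}:56  {2,3,4,5,6,7,8,9}:28
  start at 0(l): 84
  start at 1(i): 36
sum over floor = 120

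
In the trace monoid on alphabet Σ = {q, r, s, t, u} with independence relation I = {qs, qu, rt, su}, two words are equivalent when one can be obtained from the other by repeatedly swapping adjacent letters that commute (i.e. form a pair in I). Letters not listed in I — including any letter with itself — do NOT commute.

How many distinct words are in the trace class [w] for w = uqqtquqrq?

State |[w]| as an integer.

piece 0:u — minimal
piece 1:q — minimal
piece 2:q rests on {1:q}
piece 3:t rests on {0:u, 2:q}
piece 4:q rests on {3:t}
piece 5:u rests on {3:t}
piece 6:q rests on {4:q}
piece 7:r rests on {5:u, 6:q}
piece 8:q rests on {7:r}
minimal pieces: {0:u, 1:q}
ways to finish when only these pieces remain (= sum over removing one remaining piece with nothing left below it):
  1 left: {8}→1
  2 left: {7,8}→1
  3 left: {5,7,8}→1  {6,7,8}→1
  4 left: {4,6,7,8}→1  {5,6,7,8}→2
  5 left: {4,5,6,7,8}→3
  6 left: {3,4,5,6,7,8}→3
  7 left: {0,3,4,5,6,7,8}→3  {2,3,4,5,6,7,8}→3
  placing 0:u first → 3 extensions
  placing 1:q first → 6 extensions
total linear extensions = 9

9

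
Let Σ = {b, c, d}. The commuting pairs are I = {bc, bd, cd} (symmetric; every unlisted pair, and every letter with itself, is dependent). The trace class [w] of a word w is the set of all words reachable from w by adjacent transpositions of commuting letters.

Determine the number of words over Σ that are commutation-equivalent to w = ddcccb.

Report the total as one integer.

60

piece 0:d — minimal
piece 1:d rests on {0:d}
piece 2:c — minimal
piece 3:c rests on {2:c}
piece 4:c rests on {3:c}
piece 5:b — minimal
minimal pieces: {0:d, 2:c, 5:b}
ways to finish when only these pieces remain (= sum over removing one remaining piece with nothing left below it):
  1 left: {1}→1  {4}→1  {5}→1
  2 left: {0,1}→1  {1,4}→2  {1,5}→2  {3,4}→1  {4,5}→2
  3 left: {0,1,4}→3  {0,1,5}→3  {1,3,4}→3  {1,4,5}→6  {2,3,4}→1  {3,4,5}→3
  4 left: {0,1,3,4}→6  {0,1,4,5}→12  {1,2,3,4}→4  {1,3,4,5}→12  {2,3,4,5}→4
  placing 0:d first → 20 extensions
  placing 2:c first → 30 extensions
  placing 5:b first → 10 extensions
total linear extensions = 60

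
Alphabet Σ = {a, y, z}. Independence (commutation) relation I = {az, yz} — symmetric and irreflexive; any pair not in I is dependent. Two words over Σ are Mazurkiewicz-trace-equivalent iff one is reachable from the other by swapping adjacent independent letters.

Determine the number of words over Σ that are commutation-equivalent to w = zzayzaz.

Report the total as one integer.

35

0(z) covers ∅
1(z) covers 0:z
2(a) covers ∅
3(y) covers 2:a
4(z) covers 1:z
5(a) covers 3:y
6(z) covers 4:z
floor of heap: 0:z, 2:a
completions by unplaced set U, small U first (add the entries for U minus each lowest piece of U):
  |U|=1: {5}:1  {6}:1
  |U|=2: {3,5}:1  {4,6}:1  {5,6}:2
  |U|=3: {1,4,6}:1  {2,3,5}:1  {3,5,6}:3  {4,5,6}:3
  |U|=4: {0,1,4,6}:1  {1,4,5,6}:4  {2,3,5,6}:4  {3,4,5,6}:6
  |U|=5: {0,1,4,5,6}:5  {1,3,4,5,6}:10  {2,3,4,5,6}:10
  start at 0(z): 20
  start at 2(a): 15
sum over floor = 35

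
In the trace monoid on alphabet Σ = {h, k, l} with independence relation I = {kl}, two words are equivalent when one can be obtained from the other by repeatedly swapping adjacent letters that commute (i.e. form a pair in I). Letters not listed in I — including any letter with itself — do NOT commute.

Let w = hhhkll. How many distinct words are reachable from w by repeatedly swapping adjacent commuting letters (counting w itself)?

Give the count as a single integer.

3

piece 0:h — minimal
piece 1:h rests on {0:h}
piece 2:h rests on {1:h}
piece 3:k rests on {2:h}
piece 4:l rests on {2:h}
piece 5:l rests on {4:l}
minimal pieces: {0:h}
ways to finish when only these pieces remain (= sum over removing one remaining piece with nothing left below it):
  1 left: {3}→1  {5}→1
  2 left: {3,5}→2  {4,5}→1
  3 left: {3,4,5}→3
  4 left: {2,3,4,5}→3
  placing 0:h first → 3 extensions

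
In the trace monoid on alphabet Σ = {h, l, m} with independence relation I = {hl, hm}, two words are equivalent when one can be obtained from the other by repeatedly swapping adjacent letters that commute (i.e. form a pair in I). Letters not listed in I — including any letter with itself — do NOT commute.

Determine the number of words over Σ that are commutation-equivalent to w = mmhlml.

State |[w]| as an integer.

6

#0=m has no predecessor
#1=m depends on [0:m]
#2=h has no predecessor
#3=l depends on [1:m]
#4=m depends on [3:l]
#5=l depends on [4:m]
sources: [0:m, 2:h]
N(rest) = Σ N(rest − s) over sources s of rest; N(one piece) = 1:
  size 1 → [2]=1  [5]=1
  size 2 → [2,5]=2  [4,5]=1
  size 3 → [2,4,5]=3  [3,4,5]=1
  size 4 → [1,3,4,5]=1  [2,3,4,5]=4
  first=0(m) contributes 5
  first=2(h) contributes 1
|[w]| = 6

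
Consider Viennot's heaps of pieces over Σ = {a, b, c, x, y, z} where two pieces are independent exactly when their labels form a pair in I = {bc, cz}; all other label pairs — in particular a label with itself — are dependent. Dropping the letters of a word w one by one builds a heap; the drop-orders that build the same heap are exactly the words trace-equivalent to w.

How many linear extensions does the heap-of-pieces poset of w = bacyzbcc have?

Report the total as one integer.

piece 0:b — minimal
piece 1:a rests on {0:b}
piece 2:c rests on {1:a}
piece 3:y rests on {2:c}
piece 4:z rests on {3:y}
piece 5:b rests on {4:z}
piece 6:c rests on {3:y}
piece 7:c rests on {6:c}
minimal pieces: {0:b}
ways to finish when only these pieces remain (= sum over removing one remaining piece with nothing left below it):
  1 left: {5}→1  {7}→1
  2 left: {4,5}→1  {5,7}→2  {6,7}→1
  3 left: {4,5,7}→3  {5,6,7}→3
  4 left: {4,5,6,7}→6
  5 left: {3,4,5,6,7}→6
  6 left: {2,3,4,5,6,7}→6
  placing 0:b first → 6 extensions

6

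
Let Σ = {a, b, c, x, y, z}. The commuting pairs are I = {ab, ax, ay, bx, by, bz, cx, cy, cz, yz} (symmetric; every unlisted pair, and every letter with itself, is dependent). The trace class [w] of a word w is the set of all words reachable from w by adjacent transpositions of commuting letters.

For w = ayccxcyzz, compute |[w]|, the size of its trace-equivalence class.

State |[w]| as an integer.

343

0(a) covers ∅
1(y) covers ∅
2(c) covers 0:a
3(c) covers 2:c
4(x) covers 1:y
5(c) covers 3:c
6(y) covers 4:x
7(z) covers 0:a, 4:x
8(z) covers 7:z
floor of heap: 0:a, 1:y
completions by unplaced set U, small U first (add the entries for U minus each lowest piece of U):
  |U|=1: {5}:1  {6}:1  {8}:1
  |U|=2: {3,5}:1  {5,6}:2  {5,8}:2  {6,8}:2  {7,8}:1
  |U|=3: {2,3,5}:1  {3,5,6}:3  {3,5,8}:3  {5,6,8}:6  {5,7,8}:3  {6,7,8}:3
  |U|=4: {2,3,5,6}:4  {2,3,5,8}:4  {3,5,6,8}:12  {3,5,7,8}:6  {4,6,7,8}:3  {5,6,7,8}:12
  |U|=5: {1,4,6,7,8}:3  {2,3,5,6,8}:20  {2,3,5,7,8}:10  {3,5,6,7,8}:30  {4,5,6,7,8}:15
  |U|=6: {0,2,3,5,7,8}:10  {1,4,5,6,7,8}:18  {2,3,5,6,7,8}:60  {3,4,5,6,7,8}:45
  |U|=7: {0,2,3,5,6,7,8}:70  {1,3,4,5,6,7,8}:63  {2,3,4,5,6,7,8}:105
  start at 0(a): 168
  start at 1(y): 175
sum over floor = 343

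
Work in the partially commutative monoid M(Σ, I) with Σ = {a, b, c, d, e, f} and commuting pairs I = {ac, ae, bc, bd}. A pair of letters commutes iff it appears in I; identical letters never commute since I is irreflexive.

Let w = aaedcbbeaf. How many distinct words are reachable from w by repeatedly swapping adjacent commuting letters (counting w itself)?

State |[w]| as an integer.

0(a) covers ∅
1(a) covers 0:a
2(e) covers ∅
3(d) covers 1:a, 2:e
4(c) covers 3:d
5(b) covers 1:a, 2:e
6(b) covers 5:b
7(e) covers 4:c, 6:b
8(a) covers 3:d, 6:b
9(f) covers 7:e, 8:a
floor of heap: 0:a, 2:e
completions by unplaced set U, small U first (add the entries for U minus each lowest piece of U):
  |U|=1: {9}:1
  |U|=2: {7,9}:1  {8,9}:1
  |U|=3: {4,7,9}:1  {7,8,9}:2
  |U|=4: {4,7,8,9}:3  {6,7,8,9}:2
  |U|=5: {3,4,7,8,9}:3  {4,6,7,8,9}:5  {5,6,7,8,9}:2
  |U|=6: {3,4,6,7,8,9}:8  {4,5,6,7,8,9}:7
  |U|=7: {3,4,5,6,7,8,9}:15
  |U|=8: {1,3,4,5,6,7,8,9}:15  {2,3,4,5,6,7,8,9}:15
  start at 0(a): 30
  start at 2(e): 15
sum over floor = 45

45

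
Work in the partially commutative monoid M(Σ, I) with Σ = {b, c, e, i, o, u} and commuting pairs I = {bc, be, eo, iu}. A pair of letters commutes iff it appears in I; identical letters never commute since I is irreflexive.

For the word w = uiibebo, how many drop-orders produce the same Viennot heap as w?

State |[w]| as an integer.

12

#0=u has no predecessor
#1=i has no predecessor
#2=i depends on [1:i]
#3=b depends on [0:u, 2:i]
#4=e depends on [0:u, 2:i]
#5=b depends on [3:b]
#6=o depends on [5:b]
sources: [0:u, 1:i]
N(rest) = Σ N(rest − s) over sources s of rest; N(one piece) = 1:
  size 1 → [4]=1  [6]=1
  size 2 → [4,6]=2  [5,6]=1
  size 3 → [3,5,6]=1  [4,5,6]=3
  size 4 → [3,4,5,6]=4
  size 5 → [0,3,4,5,6]=4  [2,3,4,5,6]=4
  first=0(u) contributes 4
  first=1(i) contributes 8
|[w]| = 12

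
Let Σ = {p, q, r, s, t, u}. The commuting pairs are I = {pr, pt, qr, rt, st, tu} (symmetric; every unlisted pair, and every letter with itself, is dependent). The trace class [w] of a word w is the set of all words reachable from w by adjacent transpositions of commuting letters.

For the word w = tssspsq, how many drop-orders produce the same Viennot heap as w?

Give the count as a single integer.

6

drop 0:t onto floor
drop 1:s onto floor
drop 2:s onto {1:s}
drop 3:s onto {2:s}
drop 4:p onto {3:s}
drop 5:s onto {4:p}
drop 6:q onto {0:t, 5:s}
ground layer = {0:t, 1:s}
drop-orders for the pieces not yet dropped (sum over which currently-grounded one goes next):
  1 to go: {6} 1
  2 to go: {0,6} 1  {5,6} 1
  3 to go: {0,5,6} 2  {4,5,6} 1
  4 to go: {0,4,5,6} 3  {3,4,5,6} 1
  5 to go: {0,3,4,5,6} 4  {2,3,4,5,6} 1
  if 0:t drops first: 1 orders
  if 1:s drops first: 5 orders
heap linearizations: 6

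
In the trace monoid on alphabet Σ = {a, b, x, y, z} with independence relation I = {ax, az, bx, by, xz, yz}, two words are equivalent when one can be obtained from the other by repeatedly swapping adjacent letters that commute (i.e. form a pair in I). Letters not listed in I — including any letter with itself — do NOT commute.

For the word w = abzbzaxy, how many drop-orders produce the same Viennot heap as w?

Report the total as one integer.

20

drop 0:a onto floor
drop 1:b onto {0:a}
drop 2:z onto {1:b}
drop 3:b onto {2:z}
drop 4:z onto {3:b}
drop 5:a onto {3:b}
drop 6:x onto floor
drop 7:y onto {5:a, 6:x}
ground layer = {0:a, 6:x}
drop-orders for the pieces not yet dropped (sum over which currently-grounded one goes next):
  1 to go: {4} 1  {7} 1
  2 to go: {4,7} 2  {5,7} 1  {6,7} 1
  3 to go: {4,5,7} 3  {4,6,7} 3  {5,6,7} 2
  4 to go: {3,4,5,7} 3  {4,5,6,7} 8
  5 to go: {2,3,4,5,7} 3  {3,4,5,6,7} 11
  6 to go: {1,2,3,4,5,7} 3  {2,3,4,5,6,7} 14
  if 0:a drops first: 17 orders
  if 6:x drops first: 3 orders
heap linearizations: 20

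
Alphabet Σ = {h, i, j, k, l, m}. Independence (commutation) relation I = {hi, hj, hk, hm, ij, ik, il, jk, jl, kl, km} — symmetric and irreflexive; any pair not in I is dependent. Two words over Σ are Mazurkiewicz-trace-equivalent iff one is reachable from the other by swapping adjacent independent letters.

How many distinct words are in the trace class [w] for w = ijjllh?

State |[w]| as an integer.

drop 0:i onto floor
drop 1:j onto floor
drop 2:j onto {1:j}
drop 3:l onto floor
drop 4:l onto {3:l}
drop 5:h onto {4:l}
ground layer = {0:i, 1:j, 3:l}
drop-orders for the pieces not yet dropped (sum over which currently-grounded one goes next):
  1 to go: {0} 1  {2} 1  {5} 1
  2 to go: {0,2} 2  {0,5} 2  {1,2} 1  {2,5} 2  {4,5} 1
  3 to go: {0,1,2} 3  {0,2,5} 6  {0,4,5} 3  {1,2,5} 3  {2,4,5} 3  {3,4,5} 1
  4 to go: {0,1,2,5} 12  {0,2,4,5} 12  {0,3,4,5} 4  {1,2,4,5} 6  {2,3,4,5} 4
  if 0:i drops first: 10 orders
  if 1:j drops first: 20 orders
  if 3:l drops first: 30 orders
heap linearizations: 60

60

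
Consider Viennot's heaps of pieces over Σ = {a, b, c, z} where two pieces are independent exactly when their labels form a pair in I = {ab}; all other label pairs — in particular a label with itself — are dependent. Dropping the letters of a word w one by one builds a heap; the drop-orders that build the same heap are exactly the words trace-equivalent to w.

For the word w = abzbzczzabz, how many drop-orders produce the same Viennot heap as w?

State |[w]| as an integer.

drop 0:a onto floor
drop 1:b onto floor
drop 2:z onto {0:a, 1:b}
drop 3:b onto {2:z}
drop 4:z onto {3:b}
drop 5:c onto {4:z}
drop 6:z onto {5:c}
drop 7:z onto {6:z}
drop 8:a onto {7:z}
drop 9:b onto {7:z}
drop 10:z onto {8:a, 9:b}
ground layer = {0:a, 1:b}
drop-orders for the pieces not yet dropped (sum over which currently-grounded one goes next):
  1 to go: {10} 1
  2 to go: {8,10} 1  {9,10} 1
  3 to go: {8,9,10} 2
  4 to go: {7,8,9,10} 2
  5 to go: {6,7,8,9,10} 2
  6 to go: {5,6,7,8,9,10} 2
  7 to go: {4,5,6,7,8,9,10} 2
  8 to go: {3,4,5,6,7,8,9,10} 2
  9 to go: {2,3,4,5,6,7,8,9,10} 2
  if 0:a drops first: 2 orders
  if 1:b drops first: 2 orders
heap linearizations: 4

4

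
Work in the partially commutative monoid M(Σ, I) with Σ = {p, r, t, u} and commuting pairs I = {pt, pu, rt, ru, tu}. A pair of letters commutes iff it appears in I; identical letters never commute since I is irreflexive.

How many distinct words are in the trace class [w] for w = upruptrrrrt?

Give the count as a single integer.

0(u) covers ∅
1(p) covers ∅
2(r) covers 1:p
3(u) covers 0:u
4(p) covers 2:r
5(t) covers ∅
6(r) covers 4:p
7(r) covers 6:r
8(r) covers 7:r
9(r) covers 8:r
10(t) covers 5:t
floor of heap: 0:u, 1:p, 5:t
completions by unplaced set U, small U first (add the entries for U minus each lowest piece of U):
  |U|=1: {3}:1  {9}:1  {10}:1
  |U|=2: {0,3}:1  {3,9}:2  {3,10}:2  {5,10}:1  {8,9}:1  {9,10}:2
  |U|=3: {0,3,9}:3  {0,3,10}:3  {3,5,10}:3  {3,8,9}:3  {3,9,10}:6  {5,9,10}:3  {7,8,9}:1  {8,9,10}:3
  |U|=4: {0,3,5,10}:6  {0,3,8,9}:6  {0,3,9,10}:12  {3,5,9,10}:12  {3,7,8,9}:4  {3,8,9,10}:12  {5,8,9,10}:6  {6,7,8,9}:1  {7,8,9,10}:4
  |U|=5: {0,3,5,9,10}:30  {0,3,7,8,9}:10  {0,3,8,9,10}:30  {3,5,8,9,10}:30  {3,6,7,8,9}:5  {3,7,8,9,10}:20  {4,6,7,8,9}:1  {5,7,8,9,10}:10  {6,7,8,9,10}:5
  |U|=6: {0,3,5,8,9,10}:90  {0,3,6,7,8,9}:15  {0,3,7,8,9,10}:60  {2,4,6,7,8,9}:1  {3,4,6,7,8,9}:6  {3,5,7,8,9,10}:60  {3,6,7,8,9,10}:30  {4,6,7,8,9,10}:6  {5,6,7,8,9,10}:15
  |U|=7: {0,3,4,6,7,8,9}:21  {0,3,5,7,8,9,10}:210  {0,3,6,7,8,9,10}:105  {1,2,4,6,7,8,9}:1  {2,3,4,6,7,8,9}:7  {2,4,6,7,8,9,10}:7  {3,4,6,7,8,9,10}:42  {3,5,6,7,8,9,10}:105  {4,5,6,7,8,9,10}:21
  |U|=8: {0,2,3,4,6,7,8,9}:28  {0,3,4,6,7,8,9,10}:168  {0,3,5,6,7,8,9,10}:420  {1,2,3,4,6,7,8,9}:8  {1,2,4,6,7,8,9,10}:8  {2,3,4,6,7,8,9,10}:56  {2,4,5,6,7,8,9,10}:28  {3,4,5,6,7,8,9,10}:168
  |U|=9: {0,1,2,3,4,6,7,8,9}:36  {0,2,3,4,6,7,8,9,10}:252  {0,3,4,5,6,7,8,9,10}:756  {1,2,3,4,6,7,8,9,10}:72  {1,2,4,5,6,7,8,9,10}:36  {2,3,4,5,6,7,8,9,10}:252
  start at 0(u): 360
  start at 1(p): 1260
  start at 5(t): 360
sum over floor = 1980

1980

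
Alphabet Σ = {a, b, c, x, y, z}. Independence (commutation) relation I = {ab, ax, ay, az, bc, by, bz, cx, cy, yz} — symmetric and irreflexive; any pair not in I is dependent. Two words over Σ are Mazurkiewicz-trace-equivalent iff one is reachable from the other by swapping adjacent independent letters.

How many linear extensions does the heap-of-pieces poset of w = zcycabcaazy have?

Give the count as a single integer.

1485

#0=z has no predecessor
#1=c depends on [0:z]
#2=y has no predecessor
#3=c depends on [1:c]
#4=a depends on [3:c]
#5=b has no predecessor
#6=c depends on [4:a]
#7=a depends on [6:c]
#8=a depends on [7:a]
#9=z depends on [6:c]
#10=y depends on [2:y]
sources: [0:z, 2:y, 5:b]
N(rest) = Σ N(rest − s) over sources s of rest; N(one piece) = 1:
  size 1 → [5]=1  [8]=1  [9]=1  [10]=1
  size 2 → [2,10]=1  [5,8]=2  [5,9]=2  [5,10]=2  [7,8]=1  [8,9]=2  [8,10]=2  [9,10]=2
  size 3 → [2,5,10]=3  [2,8,10]=3  [2,9,10]=3  [5,7,8]=3  [5,8,9]=6  [5,8,10]=6  [5,9,10]=6  [7,8,9]=3  [7,8,10]=3  [8,9,10]=6
  size 4 → [2,5,8,10]=12  [2,5,9,10]=12  [2,7,8,10]=6  [2,8,9,10]=12  [5,7,8,9]=12  [5,7,8,10]=12  [5,8,9,10]=24  [6,7,8,9]=3  [7,8,9,10]=12
  size 5 → [2,5,7,8,10]=30  [2,5,8,9,10]=60  [2,7,8,9,10]=30  [4,6,7,8,9]=3  [5,6,7,8,9]=15  [5,7,8,9,10]=60  [6,7,8,9,10]=15
  size 6 → [2,5,7,8,9,10]=180  [2,6,7,8,9,10]=45  [3,4,6,7,8,9]=3  [4,5,6,7,8,9]=18  [4,6,7,8,9,10]=18  [5,6,7,8,9,10]=90
  size 7 → [1,3,4,6,7,8,9]=3  [2,4,6,7,8,9,10]=63  [2,5,6,7,8,9,10]=315  [3,4,5,6,7,8,9]=21  [3,4,6,7,8,9,10]=21  [4,5,6,7,8,9,10]=126
  size 8 → [0,1,3,4,6,7,8,9]=3  [1,3,4,5,6,7,8,9]=24  [1,3,4,6,7,8,9,10]=24  [2,3,4,6,7,8,9,10]=84  [2,4,5,6,7,8,9,10]=504  [3,4,5,6,7,8,9,10]=168
  size 9 → [0,1,3,4,5,6,7,8,9]=27  [0,1,3,4,6,7,8,9,10]=27  [1,2,3,4,6,7,8,9,10]=108  [1,3,4,5,6,7,8,9,10]=216  [2,3,4,5,6,7,8,9,10]=756
  first=0(z) contributes 1080
  first=2(y) contributes 270
  first=5(b) contributes 135
|[w]| = 1485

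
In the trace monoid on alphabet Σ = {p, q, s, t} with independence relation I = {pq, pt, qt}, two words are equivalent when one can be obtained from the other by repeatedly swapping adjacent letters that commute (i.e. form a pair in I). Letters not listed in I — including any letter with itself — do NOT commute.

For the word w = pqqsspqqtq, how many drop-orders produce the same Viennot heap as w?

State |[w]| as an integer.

drop 0:p onto floor
drop 1:q onto floor
drop 2:q onto {1:q}
drop 3:s onto {0:p, 2:q}
drop 4:s onto {3:s}
drop 5:p onto {4:s}
drop 6:q onto {4:s}
drop 7:q onto {6:q}
drop 8:t onto {4:s}
drop 9:q onto {7:q}
ground layer = {0:p, 1:q}
drop-orders for the pieces not yet dropped (sum over which currently-grounded one goes next):
  1 to go: {5} 1  {8} 1  {9} 1
  2 to go: {5,8} 2  {5,9} 2  {7,9} 1  {8,9} 2
  3 to go: {5,7,9} 3  {5,8,9} 6  {6,7,9} 1  {7,8,9} 3
  4 to go: {5,6,7,9} 4  {5,7,8,9} 12  {6,7,8,9} 4
  5 to go: {5,6,7,8,9} 20
  6 to go: {4,5,6,7,8,9} 20
  7 to go: {3,4,5,6,7,8,9} 20
  8 to go: {0,3,4,5,6,7,8,9} 20  {2,3,4,5,6,7,8,9} 20
  if 0:p drops first: 20 orders
  if 1:q drops first: 40 orders
heap linearizations: 60

60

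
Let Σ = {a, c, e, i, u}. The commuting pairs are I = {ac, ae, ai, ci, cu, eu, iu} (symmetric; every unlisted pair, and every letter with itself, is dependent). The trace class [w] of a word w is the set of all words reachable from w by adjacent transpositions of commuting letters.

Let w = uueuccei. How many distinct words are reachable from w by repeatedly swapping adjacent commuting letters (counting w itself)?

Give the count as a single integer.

56

0(u) covers ∅
1(u) covers 0:u
2(e) covers ∅
3(u) covers 1:u
4(c) covers 2:e
5(c) covers 4:c
6(e) covers 5:c
7(i) covers 6:e
floor of heap: 0:u, 2:e
completions by unplaced set U, small U first (add the entries for U minus each lowest piece of U):
  |U|=1: {3}:1  {7}:1
  |U|=2: {1,3}:1  {3,7}:2  {6,7}:1
  |U|=3: {0,1,3}:1  {1,3,7}:3  {3,6,7}:3  {5,6,7}:1
  |U|=4: {0,1,3,7}:4  {1,3,6,7}:6  {3,5,6,7}:4  {4,5,6,7}:1
  |U|=5: {0,1,3,6,7}:10  {1,3,5,6,7}:10  {2,4,5,6,7}:1  {3,4,5,6,7}:5
  |U|=6: {0,1,3,5,6,7}:20  {1,3,4,5,6,7}:15  {2,3,4,5,6,7}:6
  start at 0(u): 21
  start at 2(e): 35
sum over floor = 56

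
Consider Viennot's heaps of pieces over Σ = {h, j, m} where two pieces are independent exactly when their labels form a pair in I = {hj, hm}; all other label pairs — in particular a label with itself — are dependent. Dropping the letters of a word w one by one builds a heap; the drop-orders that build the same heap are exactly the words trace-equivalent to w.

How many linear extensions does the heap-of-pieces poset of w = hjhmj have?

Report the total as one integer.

10

#0=h has no predecessor
#1=j has no predecessor
#2=h depends on [0:h]
#3=m depends on [1:j]
#4=j depends on [3:m]
sources: [0:h, 1:j]
N(rest) = Σ N(rest − s) over sources s of rest; N(one piece) = 1:
  size 1 → [2]=1  [4]=1
  size 2 → [0,2]=1  [2,4]=2  [3,4]=1
  size 3 → [0,2,4]=3  [1,3,4]=1  [2,3,4]=3
  first=0(h) contributes 4
  first=1(j) contributes 6
|[w]| = 10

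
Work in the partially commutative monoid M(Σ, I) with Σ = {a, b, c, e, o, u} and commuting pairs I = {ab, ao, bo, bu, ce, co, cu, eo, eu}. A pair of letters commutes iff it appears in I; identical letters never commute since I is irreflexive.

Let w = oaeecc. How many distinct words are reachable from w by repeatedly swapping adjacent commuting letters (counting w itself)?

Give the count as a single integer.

drop 0:o onto floor
drop 1:a onto floor
drop 2:e onto {1:a}
drop 3:e onto {2:e}
drop 4:c onto {1:a}
drop 5:c onto {4:c}
ground layer = {0:o, 1:a}
drop-orders for the pieces not yet dropped (sum over which currently-grounded one goes next):
  1 to go: {0} 1  {3} 1  {5} 1
  2 to go: {0,3} 2  {0,5} 2  {2,3} 1  {3,5} 2  {4,5} 1
  3 to go: {0,2,3} 3  {0,3,5} 6  {0,4,5} 3  {2,3,5} 3  {3,4,5} 3
  4 to go: {0,2,3,5} 12  {0,3,4,5} 12  {2,3,4,5} 6
  if 0:o drops first: 6 orders
  if 1:a drops first: 30 orders
heap linearizations: 36

36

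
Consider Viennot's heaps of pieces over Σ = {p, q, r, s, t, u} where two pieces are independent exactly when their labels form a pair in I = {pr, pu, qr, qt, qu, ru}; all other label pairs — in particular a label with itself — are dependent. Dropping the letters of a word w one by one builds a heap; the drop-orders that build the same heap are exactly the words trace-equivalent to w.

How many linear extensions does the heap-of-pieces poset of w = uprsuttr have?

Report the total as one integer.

piece 0:u — minimal
piece 1:p — minimal
piece 2:r — minimal
piece 3:s rests on {0:u, 1:p, 2:r}
piece 4:u rests on {3:s}
piece 5:t rests on {4:u}
piece 6:t rests on {5:t}
piece 7:r rests on {6:t}
minimal pieces: {0:u, 1:p, 2:r}
ways to finish when only these pieces remain (= sum over removing one remaining piece with nothing left below it):
  1 left: {7}→1
  2 left: {6,7}→1
  3 left: {5,6,7}→1
  4 left: {4,5,6,7}→1
  5 left: {3,4,5,6,7}→1
  6 left: {0,3,4,5,6,7}→1  {1,3,4,5,6,7}→1  {2,3,4,5,6,7}→1
  placing 0:u first → 2 extensions
  placing 1:p first → 2 extensions
  placing 2:r first → 2 extensions
total linear extensions = 6

6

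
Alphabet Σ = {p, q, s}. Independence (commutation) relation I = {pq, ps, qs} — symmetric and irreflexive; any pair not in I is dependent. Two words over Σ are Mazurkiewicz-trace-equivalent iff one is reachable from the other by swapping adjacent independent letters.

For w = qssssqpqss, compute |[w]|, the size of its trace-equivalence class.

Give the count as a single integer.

840

0(q) covers ∅
1(s) covers ∅
2(s) covers 1:s
3(s) covers 2:s
4(s) covers 3:s
5(q) covers 0:q
6(p) covers ∅
7(q) covers 5:q
8(s) covers 4:s
9(s) covers 8:s
floor of heap: 0:q, 1:s, 6:p
completions by unplaced set U, small U first (add the entries for U minus each lowest piece of U):
  |U|=1: {6}:1  {7}:1  {9}:1
  |U|=2: {5,7}:1  {6,7}:2  {6,9}:2  {7,9}:2  {8,9}:1
  |U|=3: {0,5,7}:1  {4,8,9}:1  {5,6,7}:3  {5,7,9}:3  {6,7,9}:6  {6,8,9}:3  {7,8,9}:3
  |U|=4: {0,5,6,7}:4  {0,5,7,9}:4  {3,4,8,9}:1  {4,6,8,9}:4  {4,7,8,9}:4  {5,6,7,9}:12  {5,7,8,9}:6  {6,7,8,9}:12
  |U|=5: {0,5,6,7,9}:20  {0,5,7,8,9}:10  {2,3,4,8,9}:1  {3,4,6,8,9}:5  {3,4,7,8,9}:5  {4,5,7,8,9}:10  {4,6,7,8,9}:20  {5,6,7,8,9}:30
  |U|=6: {0,4,5,7,8,9}:20  {0,5,6,7,8,9}:60  {1,2,3,4,8,9}:1  {2,3,4,6,8,9}:6  {2,3,4,7,8,9}:6  {3,4,5,7,8,9}:15  {3,4,6,7,8,9}:30  {4,5,6,7,8,9}:60
  |U|=7: {0,3,4,5,7,8,9}:35  {0,4,5,6,7,8,9}:140  {1,2,3,4,6,8,9}:7  {1,2,3,4,7,8,9}:7  {2,3,4,5,7,8,9}:21  {2,3,4,6,7,8,9}:42  {3,4,5,6,7,8,9}:105
  |U|=8: {0,2,3,4,5,7,8,9}:56  {0,3,4,5,6,7,8,9}:280  {1,2,3,4,5,7,8,9}:28  {1,2,3,4,6,7,8,9}:56  {2,3,4,5,6,7,8,9}:168
  start at 0(q): 252
  start at 1(s): 504
  start at 6(p): 84
sum over floor = 840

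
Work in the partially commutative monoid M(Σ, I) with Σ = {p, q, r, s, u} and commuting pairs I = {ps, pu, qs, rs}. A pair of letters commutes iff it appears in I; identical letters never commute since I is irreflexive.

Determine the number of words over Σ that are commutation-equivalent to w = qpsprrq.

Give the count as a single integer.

piece 0:q — minimal
piece 1:p rests on {0:q}
piece 2:s — minimal
piece 3:p rests on {1:p}
piece 4:r rests on {3:p}
piece 5:r rests on {4:r}
piece 6:q rests on {5:r}
minimal pieces: {0:q, 2:s}
ways to finish when only these pieces remain (= sum over removing one remaining piece with nothing left below it):
  1 left: {2}→1  {6}→1
  2 left: {2,6}→2  {5,6}→1
  3 left: {2,5,6}→3  {4,5,6}→1
  4 left: {2,4,5,6}→4  {3,4,5,6}→1
  5 left: {1,3,4,5,6}→1  {2,3,4,5,6}→5
  placing 0:q first → 6 extensions
  placing 2:s first → 1 extensions
total linear extensions = 7

7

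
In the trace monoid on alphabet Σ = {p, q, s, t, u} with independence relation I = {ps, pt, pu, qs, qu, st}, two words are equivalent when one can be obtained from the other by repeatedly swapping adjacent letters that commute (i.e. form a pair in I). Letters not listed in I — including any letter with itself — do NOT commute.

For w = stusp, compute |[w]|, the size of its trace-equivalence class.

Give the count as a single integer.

10

piece 0:s — minimal
piece 1:t — minimal
piece 2:u rests on {0:s, 1:t}
piece 3:s rests on {2:u}
piece 4:p — minimal
minimal pieces: {0:s, 1:t, 4:p}
ways to finish when only these pieces remain (= sum over removing one remaining piece with nothing left below it):
  1 left: {3}→1  {4}→1
  2 left: {2,3}→1  {3,4}→2
  3 left: {0,2,3}→1  {1,2,3}→1  {2,3,4}→3
  placing 0:s first → 4 extensions
  placing 1:t first → 4 extensions
  placing 4:p first → 2 extensions
total linear extensions = 10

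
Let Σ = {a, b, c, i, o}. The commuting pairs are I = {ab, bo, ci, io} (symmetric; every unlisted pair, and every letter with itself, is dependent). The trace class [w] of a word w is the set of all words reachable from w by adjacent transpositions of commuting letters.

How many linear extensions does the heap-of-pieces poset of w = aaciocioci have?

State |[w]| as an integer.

0(a) covers ∅
1(a) covers 0:a
2(c) covers 1:a
3(i) covers 1:a
4(o) covers 2:c
5(c) covers 4:o
6(i) covers 3:i
7(o) covers 5:c
8(c) covers 7:o
9(i) covers 6:i
floor of heap: 0:a
completions by unplaced set U, small U first (add the entries for U minus each lowest piece of U):
  |U|=1: {8}:1  {9}:1
  |U|=2: {6,9}:1  {7,8}:1  {8,9}:2
  |U|=3: {3,6,9}:1  {5,7,8}:1  {6,8,9}:3  {7,8,9}:3
  |U|=4: {3,6,8,9}:4  {4,5,7,8}:1  {5,7,8,9}:4  {6,7,8,9}:6
  |U|=5: {2,4,5,7,8}:1  {3,6,7,8,9}:10  {4,5,7,8,9}:5  {5,6,7,8,9}:10
  |U|=6: {2,4,5,7,8,9}:6  {3,5,6,7,8,9}:20  {4,5,6,7,8,9}:15
  |U|=7: {2,4,5,6,7,8,9}:21  {3,4,5,6,7,8,9}:35
  |U|=8: {2,3,4,5,6,7,8,9}:56
  start at 0(a): 56

56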